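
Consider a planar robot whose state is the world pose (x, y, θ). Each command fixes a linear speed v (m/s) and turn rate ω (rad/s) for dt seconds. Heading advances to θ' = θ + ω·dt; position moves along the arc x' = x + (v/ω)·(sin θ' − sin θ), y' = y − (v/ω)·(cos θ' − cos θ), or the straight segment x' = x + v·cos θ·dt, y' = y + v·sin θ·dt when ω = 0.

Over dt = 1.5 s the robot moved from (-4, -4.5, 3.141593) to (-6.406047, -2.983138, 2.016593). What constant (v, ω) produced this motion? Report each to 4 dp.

Δθ = 2.016593 − 3.141593 = -1.125000
ω = Δθ/dt = -1.125000/1.5 = -0.7500
R = Δx/(sin θ' − sin θ) = -2.6667
v = R·ω = -2.6667·-0.7500 = 2.0000

v = 2.0000, ω = -0.7500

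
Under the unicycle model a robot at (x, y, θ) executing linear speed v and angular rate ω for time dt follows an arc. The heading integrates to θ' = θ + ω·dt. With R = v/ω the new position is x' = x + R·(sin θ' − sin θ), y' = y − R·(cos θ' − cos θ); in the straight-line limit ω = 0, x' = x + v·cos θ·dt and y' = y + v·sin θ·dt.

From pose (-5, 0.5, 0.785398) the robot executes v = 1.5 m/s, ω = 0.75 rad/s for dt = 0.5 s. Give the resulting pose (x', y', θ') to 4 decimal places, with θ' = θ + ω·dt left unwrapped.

θ' = 0.7854 + 0.75·0.5 = 1.1604
R = v/ω = 1.5/0.75 = 2.0000
x' = -5 + 2.0000·(sin 1.1604 − sin 0.7854) = -4.5803
y' = 0.5 − 2.0000·(cos 1.1604 − cos 0.7854) = 1.1163

(-4.5803, 1.1163, 1.1604)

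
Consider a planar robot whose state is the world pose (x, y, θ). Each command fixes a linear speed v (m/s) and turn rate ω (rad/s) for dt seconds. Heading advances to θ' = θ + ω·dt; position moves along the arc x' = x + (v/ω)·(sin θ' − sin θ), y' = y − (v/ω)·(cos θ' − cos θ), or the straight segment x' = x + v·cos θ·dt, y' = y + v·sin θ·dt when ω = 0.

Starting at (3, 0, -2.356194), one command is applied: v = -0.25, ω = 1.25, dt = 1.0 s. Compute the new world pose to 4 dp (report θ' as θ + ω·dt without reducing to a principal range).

(3.0374, 0.2310, -1.1062)

θ' = -2.3562 + 1.25·1.0 = -1.1062
R = v/ω = -0.25/1.25 = -0.2000
x' = 3 + -0.2000·(sin -1.1062 − sin -2.3562) = 3.0374
y' = 0 − -0.2000·(cos -1.1062 − cos -2.3562) = 0.2310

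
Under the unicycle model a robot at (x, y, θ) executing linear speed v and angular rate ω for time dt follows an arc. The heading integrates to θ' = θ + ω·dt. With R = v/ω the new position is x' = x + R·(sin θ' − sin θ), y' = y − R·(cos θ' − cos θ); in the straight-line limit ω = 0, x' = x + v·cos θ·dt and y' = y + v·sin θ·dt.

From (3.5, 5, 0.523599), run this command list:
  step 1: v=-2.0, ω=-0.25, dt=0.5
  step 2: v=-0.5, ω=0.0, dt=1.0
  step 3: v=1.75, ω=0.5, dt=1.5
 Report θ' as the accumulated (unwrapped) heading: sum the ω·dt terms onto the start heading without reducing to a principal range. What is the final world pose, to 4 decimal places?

step 1: θ'=0.3986 (R=8.0000) → pose (2.6050, 4.5554, 0.3986)
step 2: θ'=0.3986 (straight) → pose (2.1442, 4.3613, 0.3986)
step 3: θ'=1.1486 (R=3.5000) → pose (3.9784, 6.1527, 1.1486)

(3.9784, 6.1527, 1.1486)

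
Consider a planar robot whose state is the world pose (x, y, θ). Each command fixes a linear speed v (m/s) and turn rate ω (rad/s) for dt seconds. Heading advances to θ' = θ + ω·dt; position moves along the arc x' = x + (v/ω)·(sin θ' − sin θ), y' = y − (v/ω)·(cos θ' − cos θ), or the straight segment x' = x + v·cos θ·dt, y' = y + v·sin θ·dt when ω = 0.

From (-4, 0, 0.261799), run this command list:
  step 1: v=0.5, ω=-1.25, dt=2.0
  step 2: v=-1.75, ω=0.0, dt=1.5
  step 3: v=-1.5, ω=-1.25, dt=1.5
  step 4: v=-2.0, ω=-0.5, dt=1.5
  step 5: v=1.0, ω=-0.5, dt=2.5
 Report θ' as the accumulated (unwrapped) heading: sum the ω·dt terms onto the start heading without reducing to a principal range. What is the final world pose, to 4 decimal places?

(2.2663, 0.1757, -6.1132)

step 1: θ'=-2.2382 (R=-0.4000) → pose (-3.5823, -0.6340, -2.2382)
step 2: θ'=-2.2382 (straight) → pose (-1.9576, 1.4278, -2.2382)
step 3: θ'=-4.1132 (R=1.2000) → pose (-0.0241, 1.3618, -4.1132)
step 4: θ'=-4.8632 (R=4.0000) → pose (0.6273, -1.4950, -4.8632)
step 5: θ'=-6.1132 (R=-2.0000) → pose (2.2663, 0.1757, -6.1132)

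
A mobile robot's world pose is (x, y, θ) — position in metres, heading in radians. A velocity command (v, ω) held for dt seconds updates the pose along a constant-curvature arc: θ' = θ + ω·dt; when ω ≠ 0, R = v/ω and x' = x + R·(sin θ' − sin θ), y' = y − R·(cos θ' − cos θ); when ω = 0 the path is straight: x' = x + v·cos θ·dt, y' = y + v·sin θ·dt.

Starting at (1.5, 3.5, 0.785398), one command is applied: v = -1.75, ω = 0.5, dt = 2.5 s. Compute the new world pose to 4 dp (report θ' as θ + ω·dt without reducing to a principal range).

(0.8459, -0.5431, 2.0354)

θ' = 0.7854 + 0.5·2.5 = 2.0354
R = v/ω = -1.75/0.5 = -3.5000
x' = 1.5 + -3.5000·(sin 2.0354 − sin 0.7854) = 0.8459
y' = 3.5 − -3.5000·(cos 2.0354 − cos 0.7854) = -0.5431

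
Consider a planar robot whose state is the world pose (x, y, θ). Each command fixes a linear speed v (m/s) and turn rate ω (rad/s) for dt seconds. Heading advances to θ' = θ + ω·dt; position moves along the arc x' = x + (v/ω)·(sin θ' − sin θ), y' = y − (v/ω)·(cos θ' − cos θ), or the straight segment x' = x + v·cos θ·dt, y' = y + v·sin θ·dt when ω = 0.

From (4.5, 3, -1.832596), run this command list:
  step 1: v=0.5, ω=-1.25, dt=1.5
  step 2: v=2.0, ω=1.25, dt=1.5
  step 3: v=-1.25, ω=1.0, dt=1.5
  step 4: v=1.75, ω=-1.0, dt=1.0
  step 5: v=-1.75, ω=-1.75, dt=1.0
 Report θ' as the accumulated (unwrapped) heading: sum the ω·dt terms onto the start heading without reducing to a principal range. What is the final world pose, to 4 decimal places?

step 1: θ'=-3.7076 (R=-0.4000) → pose (3.8991, 2.7659, -3.7076)
step 2: θ'=-1.8326 (R=1.6000) → pose (1.4956, 1.8295, -1.8326)
step 3: θ'=-0.3326 (R=-1.2500) → pose (0.6963, 3.3346, -0.3326)
step 4: θ'=-1.3326 (R=-1.7500) → pose (1.8256, 2.0934, -1.3326)
step 5: θ'=-3.0826 (R=1.0000) → pose (2.7384, 3.3276, -3.0826)

(2.7384, 3.3276, -3.0826)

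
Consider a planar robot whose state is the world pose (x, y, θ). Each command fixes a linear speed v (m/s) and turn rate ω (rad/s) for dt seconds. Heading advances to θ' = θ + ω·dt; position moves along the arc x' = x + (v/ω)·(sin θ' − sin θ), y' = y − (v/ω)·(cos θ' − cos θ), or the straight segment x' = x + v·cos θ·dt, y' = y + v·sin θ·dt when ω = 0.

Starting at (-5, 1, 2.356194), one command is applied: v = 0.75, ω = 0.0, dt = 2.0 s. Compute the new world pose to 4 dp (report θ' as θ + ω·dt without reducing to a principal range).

(-6.0607, 2.0607, 2.3562)

θ' = 2.3562 + 0.0·2.0 = 2.3562
ω = 0 → straight: x' = -5 + 0.75·cos(2.3562)·2.0 = -6.0607
y' = 1 + 0.75·sin(2.3562)·2.0 = 2.0607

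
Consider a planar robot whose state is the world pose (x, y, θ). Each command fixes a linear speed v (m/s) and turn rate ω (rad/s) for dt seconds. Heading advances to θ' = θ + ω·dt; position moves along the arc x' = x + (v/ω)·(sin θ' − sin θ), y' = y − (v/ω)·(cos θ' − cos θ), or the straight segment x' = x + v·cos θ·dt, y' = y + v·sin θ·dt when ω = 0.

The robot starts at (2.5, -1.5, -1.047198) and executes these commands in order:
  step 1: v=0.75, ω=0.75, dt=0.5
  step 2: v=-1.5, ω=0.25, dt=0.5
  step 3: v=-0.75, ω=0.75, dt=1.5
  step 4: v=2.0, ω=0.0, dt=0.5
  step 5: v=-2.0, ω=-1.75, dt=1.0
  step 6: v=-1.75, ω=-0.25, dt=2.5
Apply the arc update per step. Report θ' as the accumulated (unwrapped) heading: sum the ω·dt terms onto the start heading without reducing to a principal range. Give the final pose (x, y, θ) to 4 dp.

step 1: θ'=-0.6722 (R=1.0000) → pose (2.7433, -1.7825, -0.6722)
step 2: θ'=-0.5472 (R=-6.0000) → pose (2.1289, -1.3533, -0.5472)
step 3: θ'=0.5778 (R=-1.0000) → pose (1.0624, -1.3696, 0.5778)
step 4: θ'=0.5778 (straight) → pose (1.9000, -0.8234, 0.5778)
step 5: θ'=-1.1722 (R=1.1429) → pose (0.2226, -0.3096, -1.1722)
step 6: θ'=-1.7972 (R=7.0000) → pose (-0.1476, 3.9785, -1.7972)

(-0.1476, 3.9785, -1.7972)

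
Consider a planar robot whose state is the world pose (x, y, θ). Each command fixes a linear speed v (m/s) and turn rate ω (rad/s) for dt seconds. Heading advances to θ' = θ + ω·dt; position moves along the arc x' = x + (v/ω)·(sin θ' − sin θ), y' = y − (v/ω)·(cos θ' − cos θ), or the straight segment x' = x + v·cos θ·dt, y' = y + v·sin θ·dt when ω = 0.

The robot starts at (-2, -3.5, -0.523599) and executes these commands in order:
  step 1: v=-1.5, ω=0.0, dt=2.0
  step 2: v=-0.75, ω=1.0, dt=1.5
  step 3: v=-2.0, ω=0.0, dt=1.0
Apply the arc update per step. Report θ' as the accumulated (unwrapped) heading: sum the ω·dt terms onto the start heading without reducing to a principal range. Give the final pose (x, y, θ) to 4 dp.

(-6.7145, -3.8865, 0.9764)

step 1: θ'=-0.5236 (straight) → pose (-4.5981, -2.0000, -0.5236)
step 2: θ'=0.9764 (R=-0.7500) → pose (-5.5944, -2.2295, 0.9764)
step 3: θ'=0.9764 (straight) → pose (-6.7145, -3.8865, 0.9764)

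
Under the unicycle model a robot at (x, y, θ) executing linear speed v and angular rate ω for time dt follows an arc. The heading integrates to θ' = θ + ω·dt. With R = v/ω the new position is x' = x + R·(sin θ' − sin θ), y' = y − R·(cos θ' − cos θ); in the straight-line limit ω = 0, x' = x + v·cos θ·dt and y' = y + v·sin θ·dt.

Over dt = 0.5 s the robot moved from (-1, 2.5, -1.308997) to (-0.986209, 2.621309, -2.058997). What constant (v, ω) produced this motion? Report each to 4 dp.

Δθ = -2.058997 − -1.308997 = -0.750000
ω = Δθ/dt = -0.750000/0.5 = -1.5000
R = −Δy/(cos θ' − cos θ) = 0.1667
v = R·ω = 0.1667·-1.5000 = -0.2500

v = -0.2500, ω = -1.5000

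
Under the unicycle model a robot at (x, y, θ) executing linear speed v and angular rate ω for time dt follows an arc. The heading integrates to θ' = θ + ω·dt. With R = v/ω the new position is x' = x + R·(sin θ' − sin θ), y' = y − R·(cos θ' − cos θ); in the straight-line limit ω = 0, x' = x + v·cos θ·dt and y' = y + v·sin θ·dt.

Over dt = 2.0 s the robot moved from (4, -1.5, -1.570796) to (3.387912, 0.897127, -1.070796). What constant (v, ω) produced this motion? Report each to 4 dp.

v = -1.2500, ω = 0.2500

Δθ = -1.070796 − -1.570796 = 0.500000
ω = Δθ/dt = 0.500000/2.0 = 0.2500
R = −Δy/(cos θ' − cos θ) = -5.0000
v = R·ω = -5.0000·0.2500 = -1.2500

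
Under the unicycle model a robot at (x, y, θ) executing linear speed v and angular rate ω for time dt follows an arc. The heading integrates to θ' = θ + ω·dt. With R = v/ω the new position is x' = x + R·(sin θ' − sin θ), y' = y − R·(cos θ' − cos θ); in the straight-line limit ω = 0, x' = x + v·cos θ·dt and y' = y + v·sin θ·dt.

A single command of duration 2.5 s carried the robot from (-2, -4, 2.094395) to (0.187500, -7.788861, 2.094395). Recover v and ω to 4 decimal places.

Δθ = 2.094395 − 2.094395 = 0.000000
ω = Δθ/dt = 0.000000/2.5 = 0.0000
ω = 0 → v = (Δx·cos θ + Δy·sin θ)/dt = -1.7500

v = -1.7500, ω = 0.0000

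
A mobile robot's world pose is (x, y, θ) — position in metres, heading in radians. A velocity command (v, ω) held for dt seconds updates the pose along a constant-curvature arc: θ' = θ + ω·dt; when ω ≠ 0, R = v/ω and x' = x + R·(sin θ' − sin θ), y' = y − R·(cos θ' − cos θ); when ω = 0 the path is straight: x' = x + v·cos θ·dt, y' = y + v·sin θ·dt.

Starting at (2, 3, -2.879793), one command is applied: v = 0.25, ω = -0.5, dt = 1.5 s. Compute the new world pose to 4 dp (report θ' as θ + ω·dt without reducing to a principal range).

θ' = -2.8798 + -0.5·1.5 = -3.6298
R = v/ω = 0.25/-0.5 = -0.5000
x' = 2 + -0.5000·(sin -3.6298 − sin -2.8798) = 1.6361
y' = 3 − -0.5000·(cos -3.6298 − cos -2.8798) = 3.0414

(1.6361, 3.0414, -3.6298)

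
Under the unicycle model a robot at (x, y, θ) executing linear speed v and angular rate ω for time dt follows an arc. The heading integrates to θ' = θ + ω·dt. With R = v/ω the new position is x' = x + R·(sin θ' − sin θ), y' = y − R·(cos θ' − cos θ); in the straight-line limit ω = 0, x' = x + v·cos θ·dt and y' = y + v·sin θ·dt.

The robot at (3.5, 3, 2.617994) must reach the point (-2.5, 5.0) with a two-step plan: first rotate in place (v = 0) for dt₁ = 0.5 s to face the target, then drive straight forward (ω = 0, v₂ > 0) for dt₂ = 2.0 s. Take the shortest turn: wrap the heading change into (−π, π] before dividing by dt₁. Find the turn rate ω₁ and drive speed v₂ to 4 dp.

heading to target = atan2(5−3, -2.5−3.5) = 2.8198
Δθ = wrap(2.8198 − 2.6180) = 0.2018; ω₁ = Δθ/dt₁ = 0.4037
distance = √((-2.5−3.5)² + (5−3)²) = 6.3246; v₂ = distance/dt₂ = 3.1623

ω₁ = 0.4037, v₂ = 3.1623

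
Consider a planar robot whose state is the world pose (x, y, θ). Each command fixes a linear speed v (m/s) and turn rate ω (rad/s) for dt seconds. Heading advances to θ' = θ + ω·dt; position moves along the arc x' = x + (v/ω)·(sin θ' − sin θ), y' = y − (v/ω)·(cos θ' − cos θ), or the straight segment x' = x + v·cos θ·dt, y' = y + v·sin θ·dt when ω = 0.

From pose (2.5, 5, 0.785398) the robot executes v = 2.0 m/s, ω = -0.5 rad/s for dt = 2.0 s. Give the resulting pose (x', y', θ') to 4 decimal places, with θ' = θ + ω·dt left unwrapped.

θ' = 0.7854 + -0.5·2.0 = -0.2146
R = v/ω = 2.0/-0.5 = -4.0000
x' = 2.5 + -4.0000·(sin -0.2146 − sin 0.7854) = 6.1803
y' = 5 − -4.0000·(cos -0.2146 − cos 0.7854) = 6.0798

(6.1803, 6.0798, -0.2146)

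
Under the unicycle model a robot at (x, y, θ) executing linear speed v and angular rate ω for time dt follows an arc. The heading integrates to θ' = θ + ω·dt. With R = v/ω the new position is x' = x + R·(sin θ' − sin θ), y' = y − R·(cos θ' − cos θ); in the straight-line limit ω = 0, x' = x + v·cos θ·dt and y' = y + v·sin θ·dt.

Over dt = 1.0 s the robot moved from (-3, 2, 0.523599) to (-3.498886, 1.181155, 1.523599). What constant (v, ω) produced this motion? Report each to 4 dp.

v = -1.0000, ω = 1.0000

Δθ = 1.523599 − 0.523599 = 1.000000
ω = Δθ/dt = 1.000000/1.0 = 1.0000
R = −Δy/(cos θ' − cos θ) = -1.0000
v = R·ω = -1.0000·1.0000 = -1.0000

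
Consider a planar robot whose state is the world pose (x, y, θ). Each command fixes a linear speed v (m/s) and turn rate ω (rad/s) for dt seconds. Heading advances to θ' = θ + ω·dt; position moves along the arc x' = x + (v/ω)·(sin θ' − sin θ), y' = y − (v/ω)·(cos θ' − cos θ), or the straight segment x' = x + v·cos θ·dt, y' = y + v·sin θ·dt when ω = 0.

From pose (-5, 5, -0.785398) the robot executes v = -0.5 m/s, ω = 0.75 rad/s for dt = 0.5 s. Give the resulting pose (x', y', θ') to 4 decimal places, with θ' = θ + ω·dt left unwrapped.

θ' = -0.7854 + 0.75·0.5 = -0.4104
R = v/ω = -0.5/0.75 = -0.6667
x' = -5 + -0.6667·(sin -0.4104 − sin -0.7854) = -5.2054
y' = 5 − -0.6667·(cos -0.4104 − cos -0.7854) = 5.1399

(-5.2054, 5.1399, -0.4104)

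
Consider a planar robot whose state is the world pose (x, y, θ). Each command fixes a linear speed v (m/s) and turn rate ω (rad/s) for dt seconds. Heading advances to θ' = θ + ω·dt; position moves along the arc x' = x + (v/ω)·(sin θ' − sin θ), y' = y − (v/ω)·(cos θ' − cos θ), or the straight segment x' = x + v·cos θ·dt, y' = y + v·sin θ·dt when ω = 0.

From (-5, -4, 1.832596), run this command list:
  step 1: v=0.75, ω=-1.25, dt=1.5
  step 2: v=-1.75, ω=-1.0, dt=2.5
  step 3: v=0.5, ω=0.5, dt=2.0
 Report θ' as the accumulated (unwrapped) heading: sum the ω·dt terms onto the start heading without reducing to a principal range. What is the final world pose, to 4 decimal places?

step 1: θ'=-0.0424 (R=-0.6000) → pose (-4.3950, -3.2452, -0.0424)
step 2: θ'=-2.5424 (R=1.7500) → pose (-5.3078, -0.0517, -2.5424)
step 3: θ'=-1.5424 (R=1.0000) → pose (-5.7434, -0.9059, -1.5424)

(-5.7434, -0.9059, -1.5424)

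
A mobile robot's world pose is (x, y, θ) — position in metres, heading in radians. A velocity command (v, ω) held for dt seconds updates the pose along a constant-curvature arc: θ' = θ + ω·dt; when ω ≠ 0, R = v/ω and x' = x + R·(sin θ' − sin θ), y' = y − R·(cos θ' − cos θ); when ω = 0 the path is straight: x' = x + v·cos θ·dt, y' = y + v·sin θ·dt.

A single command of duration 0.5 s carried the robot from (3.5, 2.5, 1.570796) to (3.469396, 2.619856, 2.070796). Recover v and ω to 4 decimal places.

Δθ = 2.070796 − 1.570796 = 0.500000
ω = Δθ/dt = 0.500000/0.5 = 1.0000
R = −Δy/(cos θ' − cos θ) = 0.2500
v = R·ω = 0.2500·1.0000 = 0.2500

v = 0.2500, ω = 1.0000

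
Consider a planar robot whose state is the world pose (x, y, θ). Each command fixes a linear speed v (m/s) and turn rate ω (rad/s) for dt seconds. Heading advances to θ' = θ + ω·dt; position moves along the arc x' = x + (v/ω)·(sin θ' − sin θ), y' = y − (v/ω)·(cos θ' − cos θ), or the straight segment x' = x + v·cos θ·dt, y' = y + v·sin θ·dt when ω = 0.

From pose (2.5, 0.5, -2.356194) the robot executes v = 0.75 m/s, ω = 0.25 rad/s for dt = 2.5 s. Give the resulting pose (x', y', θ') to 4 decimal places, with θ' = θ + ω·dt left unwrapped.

(1.6598, -1.1422, -1.7312)

θ' = -2.3562 + 0.25·2.5 = -1.7312
R = v/ω = 0.75/0.25 = 3.0000
x' = 2.5 + 3.0000·(sin -1.7312 − sin -2.3562) = 1.6598
y' = 0.5 − 3.0000·(cos -1.7312 − cos -2.3562) = -1.1422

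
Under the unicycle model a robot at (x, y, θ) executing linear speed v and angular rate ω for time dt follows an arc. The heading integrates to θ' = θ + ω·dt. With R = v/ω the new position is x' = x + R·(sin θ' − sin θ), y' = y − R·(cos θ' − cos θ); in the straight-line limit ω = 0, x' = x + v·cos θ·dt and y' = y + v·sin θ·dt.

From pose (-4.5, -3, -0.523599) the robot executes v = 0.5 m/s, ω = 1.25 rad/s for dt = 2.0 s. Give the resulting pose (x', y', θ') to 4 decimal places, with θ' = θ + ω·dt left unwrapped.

(-3.9325, -2.4958, 1.9764)

θ' = -0.5236 + 1.25·2.0 = 1.9764
R = v/ω = 0.5/1.25 = 0.4000
x' = -4.5 + 0.4000·(sin 1.9764 − sin -0.5236) = -3.9325
y' = -3 − 0.4000·(cos 1.9764 − cos -0.5236) = -2.4958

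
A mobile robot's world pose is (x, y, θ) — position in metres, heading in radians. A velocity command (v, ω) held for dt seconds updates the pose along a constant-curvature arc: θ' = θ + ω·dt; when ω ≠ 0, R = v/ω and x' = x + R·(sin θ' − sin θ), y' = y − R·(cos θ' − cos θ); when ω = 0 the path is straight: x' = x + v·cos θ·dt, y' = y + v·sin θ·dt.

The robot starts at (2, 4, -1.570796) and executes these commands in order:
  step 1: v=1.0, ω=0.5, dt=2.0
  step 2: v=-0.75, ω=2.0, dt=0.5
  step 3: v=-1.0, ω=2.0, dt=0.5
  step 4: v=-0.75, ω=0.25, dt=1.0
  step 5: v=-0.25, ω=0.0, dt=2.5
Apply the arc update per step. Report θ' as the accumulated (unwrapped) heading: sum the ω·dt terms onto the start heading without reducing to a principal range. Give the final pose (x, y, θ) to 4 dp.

(2.3290, 0.5891, 1.6792)

step 1: θ'=-0.5708 (R=2.0000) → pose (2.9194, 2.3171, -0.5708)
step 2: θ'=0.4292 (R=-0.3750) → pose (2.5607, 2.3425, 0.4292)
step 3: θ'=1.4292 (R=-0.5000) → pose (2.2738, 1.9584, 1.4292)
step 4: θ'=1.6792 (R=-3.0000) → pose (2.2614, 1.2105, 1.6792)
step 5: θ'=1.6792 (straight) → pose (2.3290, 0.5891, 1.6792)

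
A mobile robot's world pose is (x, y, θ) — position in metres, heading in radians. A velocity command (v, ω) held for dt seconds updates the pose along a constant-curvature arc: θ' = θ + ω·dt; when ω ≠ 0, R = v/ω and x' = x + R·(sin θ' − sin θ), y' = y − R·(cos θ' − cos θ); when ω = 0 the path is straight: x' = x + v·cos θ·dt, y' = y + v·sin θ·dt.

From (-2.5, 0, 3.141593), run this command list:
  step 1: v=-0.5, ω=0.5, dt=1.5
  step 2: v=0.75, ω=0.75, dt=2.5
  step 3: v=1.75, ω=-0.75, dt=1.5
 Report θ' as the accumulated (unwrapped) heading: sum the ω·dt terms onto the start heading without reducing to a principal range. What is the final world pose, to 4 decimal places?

step 1: θ'=3.8916 (R=-1.0000) → pose (-1.8184, 0.2683, 3.8916)
step 2: θ'=5.7666 (R=1.0000) → pose (-1.6306, -1.3329, 5.7666)
step 3: θ'=4.6416 (R=-2.3333) → pose (-0.4556, -3.5268, 4.6416)

(-0.4556, -3.5268, 4.6416)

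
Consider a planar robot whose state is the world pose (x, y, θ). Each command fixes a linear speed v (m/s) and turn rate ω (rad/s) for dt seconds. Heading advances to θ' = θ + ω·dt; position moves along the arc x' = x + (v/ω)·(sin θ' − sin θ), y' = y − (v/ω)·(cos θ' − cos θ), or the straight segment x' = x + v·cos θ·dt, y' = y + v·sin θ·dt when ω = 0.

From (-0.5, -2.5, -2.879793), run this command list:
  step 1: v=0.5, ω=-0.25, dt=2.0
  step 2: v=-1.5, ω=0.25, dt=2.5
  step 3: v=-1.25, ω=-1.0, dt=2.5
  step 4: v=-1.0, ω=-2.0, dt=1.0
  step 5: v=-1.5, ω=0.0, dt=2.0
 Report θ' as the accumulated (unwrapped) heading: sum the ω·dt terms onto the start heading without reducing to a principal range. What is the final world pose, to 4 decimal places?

(1.1986, -1.5872, -7.2548)

step 1: θ'=-3.3798 (R=-2.0000) → pose (-1.4895, -2.5117, -3.3798)
step 2: θ'=-2.7548 (R=-6.0000) → pose (2.1895, -2.2378, -2.7548)
step 3: θ'=-5.2548 (R=1.2500) → pose (3.7317, -4.0407, -5.2548)
step 4: θ'=-7.2548 (R=0.5000) → pose (2.8905, -4.0646, -7.2548)
step 5: θ'=-7.2548 (straight) → pose (1.1986, -1.5872, -7.2548)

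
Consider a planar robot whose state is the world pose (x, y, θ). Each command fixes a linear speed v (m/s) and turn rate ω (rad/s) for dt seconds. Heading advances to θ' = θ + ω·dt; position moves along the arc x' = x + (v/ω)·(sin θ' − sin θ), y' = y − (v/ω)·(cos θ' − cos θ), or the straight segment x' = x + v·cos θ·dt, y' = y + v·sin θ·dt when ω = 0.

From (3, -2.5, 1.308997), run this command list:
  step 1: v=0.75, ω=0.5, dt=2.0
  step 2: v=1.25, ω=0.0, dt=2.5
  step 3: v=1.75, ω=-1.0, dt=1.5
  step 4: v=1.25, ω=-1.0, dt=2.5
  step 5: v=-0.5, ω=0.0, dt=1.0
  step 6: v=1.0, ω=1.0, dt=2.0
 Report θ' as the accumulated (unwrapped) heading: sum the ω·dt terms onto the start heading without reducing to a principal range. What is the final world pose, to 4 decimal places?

step 1: θ'=2.3090 (R=1.5000) → pose (2.6606, -1.1023, 2.3090)
step 2: θ'=2.3090 (straight) → pose (0.5576, 1.2092, 2.3090)
step 3: θ'=0.8090 (R=-1.7500) → pose (0.5858, 3.5947, 0.8090)
step 4: θ'=-1.6910 (R=-1.2500) → pose (2.7313, 2.5821, -1.6910)
step 5: θ'=-1.6910 (straight) → pose (2.7912, 3.0785, -1.6910)
step 6: θ'=0.3090 (R=1.0000) → pose (4.0881, 2.0059, 0.3090)

(4.0881, 2.0059, 0.3090)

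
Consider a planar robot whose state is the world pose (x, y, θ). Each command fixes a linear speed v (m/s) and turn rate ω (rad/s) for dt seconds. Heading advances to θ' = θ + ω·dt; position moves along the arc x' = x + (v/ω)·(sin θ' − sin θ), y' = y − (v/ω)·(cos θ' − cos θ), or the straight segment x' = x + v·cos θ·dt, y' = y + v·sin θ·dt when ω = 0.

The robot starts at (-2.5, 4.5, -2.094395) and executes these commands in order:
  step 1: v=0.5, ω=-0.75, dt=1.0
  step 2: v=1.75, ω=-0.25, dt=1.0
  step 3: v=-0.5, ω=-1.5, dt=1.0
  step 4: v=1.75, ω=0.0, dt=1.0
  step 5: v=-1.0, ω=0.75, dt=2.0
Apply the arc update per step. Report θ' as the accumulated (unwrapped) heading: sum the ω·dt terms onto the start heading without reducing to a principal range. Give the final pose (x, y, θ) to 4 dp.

step 1: θ'=-2.8444 (R=-0.6667) → pose (-2.8821, 4.1959, -2.8444)
step 2: θ'=-3.0944 (R=-7.0000) → pose (-4.6018, 3.8968, -3.0944)
step 3: θ'=-4.5944 (R=0.3333) → pose (-4.2550, 3.6031, -4.5944)
step 4: θ'=-4.5944 (straight) → pose (-4.4610, 5.3409, -4.5944)
step 5: θ'=-3.0944 (R=-1.3333) → pose (-3.0741, 4.1660, -3.0944)

(-3.0741, 4.1660, -3.0944)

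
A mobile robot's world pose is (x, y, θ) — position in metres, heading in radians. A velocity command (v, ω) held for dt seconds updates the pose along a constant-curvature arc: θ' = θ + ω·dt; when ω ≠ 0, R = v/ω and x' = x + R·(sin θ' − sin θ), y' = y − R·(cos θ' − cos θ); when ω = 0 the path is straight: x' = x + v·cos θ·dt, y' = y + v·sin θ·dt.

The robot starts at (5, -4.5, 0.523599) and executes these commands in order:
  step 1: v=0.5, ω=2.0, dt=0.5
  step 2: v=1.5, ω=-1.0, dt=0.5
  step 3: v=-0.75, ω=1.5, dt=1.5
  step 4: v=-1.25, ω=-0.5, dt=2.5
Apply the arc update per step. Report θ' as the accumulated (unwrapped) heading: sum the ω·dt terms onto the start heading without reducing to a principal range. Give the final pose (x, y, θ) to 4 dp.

(8.4120, -5.7259, 2.0236)

step 1: θ'=1.5236 (R=0.2500) → pose (5.1247, -4.2953, 1.5236)
step 2: θ'=1.0236 (R=-1.5000) → pose (5.3421, -3.5856, 1.0236)
step 3: θ'=3.2736 (R=-0.5000) → pose (5.8349, -4.3414, 3.2736)
step 4: θ'=2.0236 (R=2.5000) → pose (8.4120, -5.7259, 2.0236)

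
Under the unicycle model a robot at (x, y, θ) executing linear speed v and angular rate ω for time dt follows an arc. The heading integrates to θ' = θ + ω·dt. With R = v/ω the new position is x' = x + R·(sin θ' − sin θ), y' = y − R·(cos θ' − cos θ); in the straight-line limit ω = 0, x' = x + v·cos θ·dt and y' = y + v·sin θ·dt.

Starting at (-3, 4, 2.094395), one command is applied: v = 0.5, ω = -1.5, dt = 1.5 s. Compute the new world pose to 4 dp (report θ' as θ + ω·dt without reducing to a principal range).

θ' = 2.0944 + -1.5·1.5 = -0.1556
R = v/ω = 0.5/-1.5 = -0.3333
x' = -3 + -0.3333·(sin -0.1556 − sin 2.0944) = -2.6597
y' = 4 − -0.3333·(cos -0.1556 − cos 2.0944) = 4.4960

(-2.6597, 4.4960, -0.1556)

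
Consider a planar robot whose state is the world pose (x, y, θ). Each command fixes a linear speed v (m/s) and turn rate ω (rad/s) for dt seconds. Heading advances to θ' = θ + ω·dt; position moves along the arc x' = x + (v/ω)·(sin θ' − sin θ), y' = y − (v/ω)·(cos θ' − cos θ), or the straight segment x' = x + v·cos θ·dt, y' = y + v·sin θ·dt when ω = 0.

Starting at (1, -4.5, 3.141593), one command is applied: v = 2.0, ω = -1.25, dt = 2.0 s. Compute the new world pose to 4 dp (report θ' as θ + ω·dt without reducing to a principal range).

θ' = 3.1416 + -1.25·2.0 = 0.6416
R = v/ω = 2.0/-1.25 = -1.6000
x' = 1 + -1.6000·(sin 0.6416 − sin 3.1416) = 0.0424
y' = -4.5 − -1.6000·(cos 0.6416 − cos 3.1416) = -1.6182

(0.0424, -1.6182, 0.6416)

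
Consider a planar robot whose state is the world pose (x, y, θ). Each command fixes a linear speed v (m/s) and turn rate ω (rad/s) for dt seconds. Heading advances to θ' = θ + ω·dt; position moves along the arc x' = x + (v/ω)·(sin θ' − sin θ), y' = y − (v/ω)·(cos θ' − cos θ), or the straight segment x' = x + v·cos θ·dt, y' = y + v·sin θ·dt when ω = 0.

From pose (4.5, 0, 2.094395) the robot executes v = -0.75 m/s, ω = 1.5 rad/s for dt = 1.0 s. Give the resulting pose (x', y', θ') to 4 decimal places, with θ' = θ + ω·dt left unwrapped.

(5.1518, -0.1996, 3.5944)

θ' = 2.0944 + 1.5·1.0 = 3.5944
R = v/ω = -0.75/1.5 = -0.5000
x' = 4.5 + -0.5000·(sin 3.5944 − sin 2.0944) = 5.1518
y' = 0 − -0.5000·(cos 3.5944 − cos 2.0944) = -0.1996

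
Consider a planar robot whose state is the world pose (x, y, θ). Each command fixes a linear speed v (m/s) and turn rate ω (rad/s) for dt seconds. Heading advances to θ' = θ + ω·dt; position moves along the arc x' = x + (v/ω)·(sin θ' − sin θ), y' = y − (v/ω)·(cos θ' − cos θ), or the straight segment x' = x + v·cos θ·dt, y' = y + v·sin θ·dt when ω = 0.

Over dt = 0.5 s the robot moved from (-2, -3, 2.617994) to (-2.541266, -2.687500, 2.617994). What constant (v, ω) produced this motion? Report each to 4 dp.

Δθ = 2.617994 − 2.617994 = 0.000000
ω = Δθ/dt = 0.000000/0.5 = 0.0000
ω = 0 → v = (Δx·cos θ + Δy·sin θ)/dt = 1.2500

v = 1.2500, ω = 0.0000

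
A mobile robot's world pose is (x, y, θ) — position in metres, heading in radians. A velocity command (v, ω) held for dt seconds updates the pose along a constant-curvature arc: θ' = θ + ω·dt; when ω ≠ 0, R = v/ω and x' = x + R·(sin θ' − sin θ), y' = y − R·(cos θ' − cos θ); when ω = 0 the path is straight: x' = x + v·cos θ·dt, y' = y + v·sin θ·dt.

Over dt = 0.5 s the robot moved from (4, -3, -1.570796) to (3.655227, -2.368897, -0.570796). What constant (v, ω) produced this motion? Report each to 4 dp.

v = -1.5000, ω = 2.0000

Δθ = -0.570796 − -1.570796 = 1.000000
ω = Δθ/dt = 1.000000/0.5 = 2.0000
R = −Δy/(cos θ' − cos θ) = -0.7500
v = R·ω = -0.7500·2.0000 = -1.5000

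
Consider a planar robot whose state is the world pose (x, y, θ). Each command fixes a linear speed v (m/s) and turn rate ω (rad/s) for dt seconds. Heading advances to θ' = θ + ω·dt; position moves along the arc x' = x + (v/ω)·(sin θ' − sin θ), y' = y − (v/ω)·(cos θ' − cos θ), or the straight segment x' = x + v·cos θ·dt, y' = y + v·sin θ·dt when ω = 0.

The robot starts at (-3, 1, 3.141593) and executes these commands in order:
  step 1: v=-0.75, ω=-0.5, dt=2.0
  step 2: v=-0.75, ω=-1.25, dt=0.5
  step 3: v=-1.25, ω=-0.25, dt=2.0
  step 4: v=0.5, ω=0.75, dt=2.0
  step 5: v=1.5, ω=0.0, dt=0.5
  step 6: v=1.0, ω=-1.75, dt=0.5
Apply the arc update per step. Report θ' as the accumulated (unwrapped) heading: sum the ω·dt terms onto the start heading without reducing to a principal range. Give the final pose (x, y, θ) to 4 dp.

(-3.4053, -0.6534, 1.6416)

step 1: θ'=2.1416 (R=1.5000) → pose (-1.7378, 0.3105, 2.1416)
step 2: θ'=1.5166 (R=0.6000) → pose (-1.6436, -0.0462, 1.5166)
step 3: θ'=1.0166 (R=5.0000) → pose (-2.3846, -2.4067, 1.0166)
step 4: θ'=2.5166 (R=0.6667) → pose (-2.5614, -1.5152, 2.5166)
step 5: θ'=2.5166 (straight) → pose (-3.1697, -1.0764, 2.5166)
step 6: θ'=1.6416 (R=-0.5714) → pose (-3.4053, -0.6534, 1.6416)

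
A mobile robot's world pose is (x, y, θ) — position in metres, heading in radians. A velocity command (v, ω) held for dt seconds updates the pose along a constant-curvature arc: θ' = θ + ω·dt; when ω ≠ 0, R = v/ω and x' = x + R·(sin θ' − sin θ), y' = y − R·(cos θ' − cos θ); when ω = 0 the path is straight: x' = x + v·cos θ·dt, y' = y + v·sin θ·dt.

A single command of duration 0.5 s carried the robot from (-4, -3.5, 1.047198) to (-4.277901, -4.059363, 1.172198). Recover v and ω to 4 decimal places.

Δθ = 1.172198 − 1.047198 = 0.125000
ω = Δθ/dt = 0.125000/0.5 = 0.2500
R = −Δy/(cos θ' − cos θ) = -5.0000
v = R·ω = -5.0000·0.2500 = -1.2500

v = -1.2500, ω = 0.2500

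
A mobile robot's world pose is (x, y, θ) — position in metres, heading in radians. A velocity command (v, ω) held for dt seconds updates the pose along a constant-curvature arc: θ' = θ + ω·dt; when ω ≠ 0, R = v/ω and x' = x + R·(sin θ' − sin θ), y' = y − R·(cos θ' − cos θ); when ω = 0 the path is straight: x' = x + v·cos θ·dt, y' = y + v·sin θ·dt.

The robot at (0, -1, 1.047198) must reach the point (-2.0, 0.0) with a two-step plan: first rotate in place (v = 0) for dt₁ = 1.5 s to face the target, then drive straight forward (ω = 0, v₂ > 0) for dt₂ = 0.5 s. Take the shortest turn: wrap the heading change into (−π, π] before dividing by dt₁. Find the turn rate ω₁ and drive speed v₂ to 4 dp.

ω₁ = 1.0872, v₂ = 4.4721

heading to target = atan2(0−-1, -2−0) = 2.6779
Δθ = wrap(2.6779 − 1.0472) = 1.6307; ω₁ = Δθ/dt₁ = 1.0872
distance = √((-2−0)² + (0−-1)²) = 2.2361; v₂ = distance/dt₂ = 4.4721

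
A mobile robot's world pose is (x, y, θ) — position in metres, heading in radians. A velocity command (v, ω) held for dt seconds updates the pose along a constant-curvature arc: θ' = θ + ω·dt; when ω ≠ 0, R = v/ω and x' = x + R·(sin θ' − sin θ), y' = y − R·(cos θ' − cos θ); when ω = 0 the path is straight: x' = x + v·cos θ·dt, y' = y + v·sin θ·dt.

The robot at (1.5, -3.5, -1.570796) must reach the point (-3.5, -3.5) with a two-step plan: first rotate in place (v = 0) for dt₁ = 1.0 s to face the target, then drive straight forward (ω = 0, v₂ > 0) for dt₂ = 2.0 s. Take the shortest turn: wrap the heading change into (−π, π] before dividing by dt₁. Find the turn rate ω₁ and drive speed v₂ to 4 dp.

heading to target = atan2(-3.5−-3.5, -3.5−1.5) = 3.1416
Δθ = wrap(3.1416 − -1.5708) = -1.5708; ω₁ = Δθ/dt₁ = -1.5708
distance = √((-3.5−1.5)² + (-3.5−-3.5)²) = 5.0000; v₂ = distance/dt₂ = 2.5000

ω₁ = -1.5708, v₂ = 2.5000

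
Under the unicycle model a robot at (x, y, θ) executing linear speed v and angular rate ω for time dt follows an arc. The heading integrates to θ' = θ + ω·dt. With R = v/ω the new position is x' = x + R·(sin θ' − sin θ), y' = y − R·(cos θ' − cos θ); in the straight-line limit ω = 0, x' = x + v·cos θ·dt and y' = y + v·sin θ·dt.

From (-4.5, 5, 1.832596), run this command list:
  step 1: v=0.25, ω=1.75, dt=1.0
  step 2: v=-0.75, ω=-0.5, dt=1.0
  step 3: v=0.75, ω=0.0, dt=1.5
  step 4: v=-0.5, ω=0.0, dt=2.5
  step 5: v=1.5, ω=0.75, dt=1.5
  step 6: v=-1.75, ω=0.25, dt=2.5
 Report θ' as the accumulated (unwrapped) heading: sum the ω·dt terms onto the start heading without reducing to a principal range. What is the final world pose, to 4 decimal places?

step 1: θ'=3.5826 (R=0.1429) → pose (-4.6990, 5.0922, 3.5826)
step 2: θ'=3.0826 (R=1.5000) → pose (-3.9703, 5.2331, 3.0826)
step 3: θ'=3.0826 (straight) → pose (-5.0933, 5.2995, 3.0826)
step 4: θ'=3.0826 (straight) → pose (-3.8455, 5.2257, 3.0826)
step 5: θ'=4.2076 (R=2.0000) → pose (-5.7139, 4.1965, 4.2076)
step 6: θ'=4.8326 (R=-7.0000) → pose (-4.8914, 8.4213, 4.8326)

(-4.8914, 8.4213, 4.8326)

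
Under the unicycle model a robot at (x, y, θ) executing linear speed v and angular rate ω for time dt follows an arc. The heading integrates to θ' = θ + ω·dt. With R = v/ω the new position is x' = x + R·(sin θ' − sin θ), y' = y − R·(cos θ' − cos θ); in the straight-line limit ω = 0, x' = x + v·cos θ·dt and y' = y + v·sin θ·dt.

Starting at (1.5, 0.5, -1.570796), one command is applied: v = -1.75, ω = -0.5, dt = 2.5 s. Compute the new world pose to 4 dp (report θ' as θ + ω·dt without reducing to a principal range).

θ' = -1.5708 + -0.5·2.5 = -2.8208
R = v/ω = -1.75/-0.5 = 3.5000
x' = 1.5 + 3.5000·(sin -2.8208 − sin -1.5708) = 3.8964
y' = 0.5 − 3.5000·(cos -2.8208 − cos -1.5708) = 3.8214

(3.8964, 3.8214, -2.8208)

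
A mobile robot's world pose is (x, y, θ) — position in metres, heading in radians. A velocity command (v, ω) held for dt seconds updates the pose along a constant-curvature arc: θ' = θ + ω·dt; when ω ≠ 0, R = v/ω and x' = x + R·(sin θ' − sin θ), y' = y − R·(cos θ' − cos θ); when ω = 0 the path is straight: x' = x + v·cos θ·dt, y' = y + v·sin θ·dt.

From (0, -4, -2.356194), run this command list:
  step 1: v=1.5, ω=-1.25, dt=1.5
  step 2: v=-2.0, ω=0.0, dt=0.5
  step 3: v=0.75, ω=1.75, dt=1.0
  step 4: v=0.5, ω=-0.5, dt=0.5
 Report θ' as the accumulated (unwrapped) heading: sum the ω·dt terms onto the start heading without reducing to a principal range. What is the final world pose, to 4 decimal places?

(-2.3067, -4.5804, -2.7312)

step 1: θ'=-4.2312 (R=-1.2000) → pose (-1.9123, -3.7069, -4.2312)
step 2: θ'=-4.2312 (straight) → pose (-1.4494, -4.5933, -4.2312)
step 3: θ'=-2.4812 (R=0.4286) → pose (-2.0922, -4.4532, -2.4812)
step 4: θ'=-2.7312 (R=-1.0000) → pose (-2.3067, -4.5804, -2.7312)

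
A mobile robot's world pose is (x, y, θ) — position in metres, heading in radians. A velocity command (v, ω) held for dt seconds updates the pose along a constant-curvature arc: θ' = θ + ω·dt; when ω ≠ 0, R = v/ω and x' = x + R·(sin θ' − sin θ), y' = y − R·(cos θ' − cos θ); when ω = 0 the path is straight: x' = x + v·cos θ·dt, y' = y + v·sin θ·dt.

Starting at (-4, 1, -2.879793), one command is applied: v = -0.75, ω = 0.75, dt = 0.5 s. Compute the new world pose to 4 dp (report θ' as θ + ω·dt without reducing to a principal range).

θ' = -2.8798 + 0.75·0.5 = -2.5048
R = v/ω = -0.75/0.75 = -1.0000
x' = -4 + -1.0000·(sin -2.5048 − sin -2.8798) = -3.6642
y' = 1 − -1.0000·(cos -2.5048 − cos -2.8798) = 1.1619

(-3.6642, 1.1619, -2.5048)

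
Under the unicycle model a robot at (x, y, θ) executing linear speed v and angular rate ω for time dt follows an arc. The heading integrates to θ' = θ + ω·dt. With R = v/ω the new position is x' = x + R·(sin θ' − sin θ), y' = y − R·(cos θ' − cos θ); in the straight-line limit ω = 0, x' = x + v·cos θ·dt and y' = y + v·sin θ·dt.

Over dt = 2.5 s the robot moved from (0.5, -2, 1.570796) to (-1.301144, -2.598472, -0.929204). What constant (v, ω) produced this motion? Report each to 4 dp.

Δθ = -0.929204 − 1.570796 = -2.500000
ω = Δθ/dt = -2.500000/2.5 = -1.0000
R = Δx/(sin θ' − sin θ) = 1.0000
v = R·ω = 1.0000·-1.0000 = -1.0000

v = -1.0000, ω = -1.0000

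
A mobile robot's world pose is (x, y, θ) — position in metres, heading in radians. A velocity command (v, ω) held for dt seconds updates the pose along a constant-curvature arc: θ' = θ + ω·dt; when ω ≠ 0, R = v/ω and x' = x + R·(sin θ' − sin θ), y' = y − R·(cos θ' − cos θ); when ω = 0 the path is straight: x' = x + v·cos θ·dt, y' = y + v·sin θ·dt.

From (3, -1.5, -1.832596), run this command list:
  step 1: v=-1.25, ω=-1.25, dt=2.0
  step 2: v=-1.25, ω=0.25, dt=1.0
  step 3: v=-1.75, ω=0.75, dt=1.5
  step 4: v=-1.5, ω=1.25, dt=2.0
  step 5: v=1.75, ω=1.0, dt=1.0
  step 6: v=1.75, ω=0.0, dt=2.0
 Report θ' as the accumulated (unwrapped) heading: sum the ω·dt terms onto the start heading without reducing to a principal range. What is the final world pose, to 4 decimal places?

(12.7949, 0.7351, 0.5424)

step 1: θ'=-4.3326 (R=1.0000) → pose (4.8947, -1.3881, -4.3326)
step 2: θ'=-4.0826 (R=-5.0000) → pose (5.4976, -2.4793, -4.0826)
step 3: θ'=-2.9576 (R=-2.3333) → pose (7.8102, -3.3990, -2.9576)
step 4: θ'=-0.4576 (R=-1.2000) → pose (8.1208, -1.1427, -0.4576)
step 5: θ'=0.5424 (R=1.7500) → pose (9.7973, -1.0716, 0.5424)
step 6: θ'=0.5424 (straight) → pose (12.7949, 0.7351, 0.5424)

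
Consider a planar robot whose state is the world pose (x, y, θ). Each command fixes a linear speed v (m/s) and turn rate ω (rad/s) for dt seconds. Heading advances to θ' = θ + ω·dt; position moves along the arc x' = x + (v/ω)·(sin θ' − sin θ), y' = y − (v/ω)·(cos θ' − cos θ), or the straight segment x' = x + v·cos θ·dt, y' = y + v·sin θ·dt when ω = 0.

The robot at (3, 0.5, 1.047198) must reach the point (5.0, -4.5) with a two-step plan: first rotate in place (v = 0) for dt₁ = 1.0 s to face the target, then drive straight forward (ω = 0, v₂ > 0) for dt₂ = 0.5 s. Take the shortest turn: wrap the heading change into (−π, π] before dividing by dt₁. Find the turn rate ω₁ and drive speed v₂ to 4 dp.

ω₁ = -2.2375, v₂ = 10.7703

heading to target = atan2(-4.5−0.5, 5−3) = -1.1903
Δθ = wrap(-1.1903 − 1.0472) = -2.2375; ω₁ = Δθ/dt₁ = -2.2375
distance = √((5−3)² + (-4.5−0.5)²) = 5.3852; v₂ = distance/dt₂ = 10.7703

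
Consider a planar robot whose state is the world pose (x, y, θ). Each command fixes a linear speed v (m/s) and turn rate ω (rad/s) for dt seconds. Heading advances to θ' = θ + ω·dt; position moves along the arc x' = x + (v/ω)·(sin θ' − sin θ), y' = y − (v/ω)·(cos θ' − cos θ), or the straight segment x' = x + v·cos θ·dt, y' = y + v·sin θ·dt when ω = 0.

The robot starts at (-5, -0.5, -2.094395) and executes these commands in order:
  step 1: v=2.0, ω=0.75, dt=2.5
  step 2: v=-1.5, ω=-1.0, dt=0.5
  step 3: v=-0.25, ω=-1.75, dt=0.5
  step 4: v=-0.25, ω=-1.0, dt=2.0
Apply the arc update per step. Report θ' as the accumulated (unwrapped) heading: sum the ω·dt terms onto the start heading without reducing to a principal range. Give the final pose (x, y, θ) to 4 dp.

step 1: θ'=-0.2194 (R=2.6667) → pose (-3.2710, -4.4361, -0.2194)
step 2: θ'=-0.7194 (R=1.5000) → pose (-3.9329, -4.1003, -0.7194)
step 3: θ'=-1.5944 (R=0.1429) → pose (-3.9816, -3.9895, -1.5944)
step 4: θ'=-3.5944 (R=0.2500) → pose (-3.6223, -3.7706, -3.5944)

(-3.6223, -3.7706, -3.5944)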